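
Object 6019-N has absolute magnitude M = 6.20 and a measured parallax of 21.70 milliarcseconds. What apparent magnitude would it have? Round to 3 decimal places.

m = 9.518

d = 1/p = 1/0.02170″ = 46.083 pc.
m − M = 5 log₁₀ d − 5 = 5 log₁₀(46.083) − 5 = 8.3177 − 5 = 3.3177.
m = M + (m − M) = 6.20 + 3.3177 = 9.518.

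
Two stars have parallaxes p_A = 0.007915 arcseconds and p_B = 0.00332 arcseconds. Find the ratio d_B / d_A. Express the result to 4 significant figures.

2.384

Since d = 1/p, d_B/d_A = p_A/p_B.
= 0.007915 / 0.00332 = 2.384.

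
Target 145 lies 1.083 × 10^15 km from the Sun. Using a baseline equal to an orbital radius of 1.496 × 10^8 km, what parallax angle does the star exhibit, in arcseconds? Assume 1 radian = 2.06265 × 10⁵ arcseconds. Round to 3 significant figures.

θ ≈ B/d = (1.496 × 10^8) / (1.083 × 10^15) = 1.3813 × 10^-7 rad.
In arcseconds: 1.3813 × 10^-7 × 206265 = 0.028491″.

0.0285 arcsec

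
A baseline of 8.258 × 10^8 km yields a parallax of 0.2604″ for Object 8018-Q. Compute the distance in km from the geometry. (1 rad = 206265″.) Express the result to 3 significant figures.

6.54 × 10^14 km

θ = 0.2604″ = 0.2604/206265 = 1.2625 × 10^-6 rad.
d = B/θ = (8.258 × 10^8) / (1.2625 × 10^-6) = 6.5410 × 10^14 km.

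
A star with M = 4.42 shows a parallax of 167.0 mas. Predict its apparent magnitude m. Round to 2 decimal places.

d = 1/p = 1/0.1670″ = 5.988 pc.
m − M = 5 log₁₀ d − 5 = 5 log₁₀(5.988) − 5 = 3.8864 − 5 = -1.1136.
m = M + (m − M) = 4.42 + (-1.1136) = 3.31.

m = 3.31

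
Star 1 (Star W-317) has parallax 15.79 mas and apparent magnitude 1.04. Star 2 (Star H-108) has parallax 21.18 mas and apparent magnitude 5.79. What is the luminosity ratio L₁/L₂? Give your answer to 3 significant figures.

L₁/L₂ = 143

d₁ = 1/p₁ = 1/0.01579″ = 63.331 pc; d₂ = 1/p₂ = 1/0.02118″ = 47.214 pc.
M₁ = m₁ − 5 log₁₀ d₁ + 5 = 1.04 − 9.0081 + 5 = -2.9681.
M₂ = 5.79 − 8.3704 + 5 = 2.4196.
L₁/L₂ = 10^(0.4(M₂ − M₁)) = 10^(0.4 × 5.3877) = 10^2.15508 = 142.92.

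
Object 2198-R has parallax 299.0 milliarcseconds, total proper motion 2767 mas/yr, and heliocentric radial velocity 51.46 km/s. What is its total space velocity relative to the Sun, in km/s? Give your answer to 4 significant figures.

67.62 km/s

d = 1/p = 1/0.2990″ = 3.3445 pc.
μ = 2767 mas/yr = 2.767 ″/yr.
v_t = 4.740 μ d = 4.740 × 2.767 × 3.3445 = 43.865 km/s.
v = √(v_r² + v_t²) = √(51.46² + 43.865²) = √4572.27 = 67.619 km/s.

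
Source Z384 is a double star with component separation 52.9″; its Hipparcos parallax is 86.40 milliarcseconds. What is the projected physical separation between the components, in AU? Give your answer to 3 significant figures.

612 AU

d = 1/p = 1/0.08640″ = 11.574 pc.
At distance d (pc), an angle of θ arcsec spans θ·d AU: s = 52.9 × 11.574 = 612.26 AU.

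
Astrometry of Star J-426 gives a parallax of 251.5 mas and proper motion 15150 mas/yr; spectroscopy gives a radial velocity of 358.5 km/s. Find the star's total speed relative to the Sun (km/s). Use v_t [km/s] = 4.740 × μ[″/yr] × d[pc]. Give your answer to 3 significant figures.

d = 1/p = 1/0.2515″ = 3.9761 pc.
μ = 15150 mas/yr = 15.15 ″/yr.
v_t = 4.740 μ d = 4.740 × 15.15 × 3.9761 = 285.53 km/s.
v = √(v_r² + v_t²) = √(358.5² + 285.53²) = √210050 = 458.31 km/s.

458 km/s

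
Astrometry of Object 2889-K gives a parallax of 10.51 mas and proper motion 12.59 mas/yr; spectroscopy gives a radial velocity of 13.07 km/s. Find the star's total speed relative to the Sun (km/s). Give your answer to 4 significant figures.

14.25 km/s

d = 1/p = 1/0.01051″ = 95.147 pc.
μ = 12.59 mas/yr = 0.01259 ″/yr.
v_t = 4.740 μ d = 4.740 × 0.01259 × 95.147 = 5.678 km/s.
v = √(v_r² + v_t²) = √(13.07² + 5.678²) = √203.065 = 14.25 km/s.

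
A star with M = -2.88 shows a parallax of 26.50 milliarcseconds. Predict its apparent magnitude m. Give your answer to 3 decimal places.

d = 1/p = 1/0.02650″ = 37.736 pc.
m − M = 5 log₁₀ d − 5 = 5 log₁₀(37.736) − 5 = 7.8838 − 5 = 2.8838.
m = M + (m − M) = -2.88 + 2.8838 = 0.004.

m = 0.004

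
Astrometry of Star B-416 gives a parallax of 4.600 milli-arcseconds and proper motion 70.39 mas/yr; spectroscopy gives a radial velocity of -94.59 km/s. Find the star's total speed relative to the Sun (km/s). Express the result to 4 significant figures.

d = 1/p = 1/0.004600″ = 217.39 pc.
μ = 70.39 mas/yr = 0.07039 ″/yr.
v_t = 4.740 μ d = 4.740 × 0.07039 × 217.39 = 72.532 km/s.
v = √(v_r² + v_t²) = √((-94.59)² + 72.532²) = √14208.2 = 119.2 km/s.

119.2 km/s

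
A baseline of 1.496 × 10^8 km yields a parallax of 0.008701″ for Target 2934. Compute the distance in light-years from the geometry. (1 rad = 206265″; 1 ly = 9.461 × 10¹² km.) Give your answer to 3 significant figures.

θ = 0.008701″ = 0.008701/206265 = 4.2184 × 10^-8 rad.
d = B/θ = (1.496 × 10^8) / (4.2184 × 10^-8) = 3.5464 × 10^15 km = (3.5464 × 10^15) / (9.461 × 10^12) ly = 374.84 ly.

375 ly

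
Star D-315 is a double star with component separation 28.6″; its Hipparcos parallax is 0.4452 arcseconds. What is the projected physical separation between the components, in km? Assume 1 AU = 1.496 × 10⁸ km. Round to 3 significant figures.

d = 1/p = 1/0.4452″ = 2.2462 pc.
At distance d (pc), an angle of θ arcsec spans θ·d AU: s = 28.6 × 2.2462 = 64.241 AU.
= 64.241 × 1.496 × 10⁸ km = 9.6105 × 10^9 km.

9.61 × 10^9 km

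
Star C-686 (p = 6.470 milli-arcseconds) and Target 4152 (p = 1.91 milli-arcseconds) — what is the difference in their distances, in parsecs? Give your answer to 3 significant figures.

369 pc

d_A = 1/0.006470″ = 154.56 pc; d_B = 1/0.001910″ = 523.56 pc.
|d_B − d_A| = |523.56 − 154.56| = 369 pc.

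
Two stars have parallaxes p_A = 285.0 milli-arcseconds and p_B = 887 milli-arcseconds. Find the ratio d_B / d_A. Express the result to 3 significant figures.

0.321

Since d = 1/p, d_B/d_A = p_A/p_B.
= 285.0 / 887 = 0.32131.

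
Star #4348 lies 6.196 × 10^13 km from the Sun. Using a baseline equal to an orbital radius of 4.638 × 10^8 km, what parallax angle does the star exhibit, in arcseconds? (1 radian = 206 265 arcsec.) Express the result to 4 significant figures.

1.544 arcsec

θ ≈ B/d = (4.638 × 10^8) / (6.196 × 10^13) = 7.4855 × 10^-6 rad.
In arcseconds: 7.4855 × 10^-6 × 206265 = 1.544″.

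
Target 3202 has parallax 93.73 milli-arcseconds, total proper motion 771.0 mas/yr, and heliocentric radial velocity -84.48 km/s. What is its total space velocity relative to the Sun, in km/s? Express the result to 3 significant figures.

93.0 km/s

d = 1/p = 1/0.09373″ = 10.669 pc.
μ = 771.0 mas/yr = 0.7710 ″/yr.
v_t = 4.740 μ d = 4.740 × 0.7710 × 10.669 = 38.99 km/s.
v = √(v_r² + v_t²) = √((-84.48)² + 38.99²) = √8657.09 = 93.043 km/s.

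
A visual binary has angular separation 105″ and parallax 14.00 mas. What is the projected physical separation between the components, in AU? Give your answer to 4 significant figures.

d = 1/p = 1/0.01400″ = 71.429 pc.
At distance d (pc), an angle of θ arcsec spans θ·d AU: s = 105 × 71.429 = 7500 AU.

7500 AU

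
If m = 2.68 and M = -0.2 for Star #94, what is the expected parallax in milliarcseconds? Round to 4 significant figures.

m − M = 2.68 − (-0.2) = 2.88.
d = 10^((m−M)/5 + 1) = 10^1.576 = 37.67 pc.
p = 1/d = 1/37.67 = 0.026546 arcsec = 26.546 mas.

26.55 mas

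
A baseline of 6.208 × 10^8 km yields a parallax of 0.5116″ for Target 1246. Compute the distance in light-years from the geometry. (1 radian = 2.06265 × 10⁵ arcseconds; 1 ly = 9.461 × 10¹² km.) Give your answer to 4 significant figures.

26.46 ly

θ = 0.5116″ = 0.5116/206265 = 2.4803 × 10^-6 rad.
d = B/θ = (6.208 × 10^8) / (2.4803 × 10^-6) = 2.5029 × 10^14 km = (2.5029 × 10^14) / (9.461 × 10^12) ly = 26.455 ly.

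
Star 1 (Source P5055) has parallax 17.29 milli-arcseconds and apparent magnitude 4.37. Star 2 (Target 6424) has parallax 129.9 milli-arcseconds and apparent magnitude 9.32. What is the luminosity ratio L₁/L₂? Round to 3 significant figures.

d₁ = 1/p₁ = 1/0.01729″ = 57.837 pc; d₂ = 1/p₂ = 1/0.1299″ = 7.6982 pc.
M₁ = m₁ − 5 log₁₀ d₁ + 5 = 4.37 − 8.8110 + 5 = 0.5590.
M₂ = 9.32 − 4.4319 + 5 = 9.8881.
L₁/L₂ = 10^(0.4(M₂ − M₁)) = 10^(0.4 × 9.3291) = 10^3.73164 = 5390.6.

L₁/L₂ = 5390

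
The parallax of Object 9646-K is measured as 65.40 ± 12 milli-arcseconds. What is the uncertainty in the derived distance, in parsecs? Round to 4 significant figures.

2.806 pc

d = 1/p, so σ_d = σ_p / p².
σ_d = 0.0120 / (0.06540)² = 0.0120 / 0.0042772 = 2.8056 pc.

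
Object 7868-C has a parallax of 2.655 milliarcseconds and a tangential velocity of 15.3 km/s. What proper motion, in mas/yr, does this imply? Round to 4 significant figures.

d = 1/p = 1/0.002655″ = 376.65 pc.
μ = v_t / (4.74 d) = 15.3 / (4.74 × 376.65) = 15.3 / 1785.3 = 0.00857 ″/yr = 8.57 mas/yr.

8.570 mas/yr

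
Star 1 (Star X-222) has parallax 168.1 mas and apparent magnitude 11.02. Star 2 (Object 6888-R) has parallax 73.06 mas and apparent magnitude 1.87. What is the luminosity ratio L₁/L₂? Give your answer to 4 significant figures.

L₁/L₂ = 4.133 × 10^-5

d₁ = 1/p₁ = 1/0.1681″ = 5.9488 pc; d₂ = 1/p₂ = 1/0.07306″ = 13.687 pc.
M₁ = m₁ − 5 log₁₀ d₁ + 5 = 11.02 − 3.8721 + 5 = 12.1479.
M₂ = 1.87 − 5.6815 + 5 = 1.1885.
L₁/L₂ = 10^(0.4(M₂ − M₁)) = 10^(0.4 × (-10.9594)) = 10^(-4.38376) = 0.000041328.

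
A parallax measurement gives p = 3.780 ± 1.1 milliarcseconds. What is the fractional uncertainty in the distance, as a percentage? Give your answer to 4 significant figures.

29.10%

For d = 1/p, |σ_d/d| = |σ_p/p|.
σ_p/p = 1.1 / 3.780 = 0.29101 = 29.101%.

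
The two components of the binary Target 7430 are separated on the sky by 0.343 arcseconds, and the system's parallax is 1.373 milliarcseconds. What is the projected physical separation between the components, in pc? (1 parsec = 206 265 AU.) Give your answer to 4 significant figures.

0.001211 pc

d = 1/p = 1/0.001373″ = 728.33 pc.
At distance d (pc), an angle of θ arcsec spans θ·d AU: s = 0.343 × 728.33 = 249.82 AU.
= 249.82 / 206265 = 0.0012112 pc.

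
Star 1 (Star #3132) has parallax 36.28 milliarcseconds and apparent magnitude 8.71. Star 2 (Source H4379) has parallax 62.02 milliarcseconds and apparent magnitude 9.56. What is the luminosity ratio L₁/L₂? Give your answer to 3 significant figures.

d₁ = 1/p₁ = 1/0.03628″ = 27.563 pc; d₂ = 1/p₂ = 1/0.06202″ = 16.124 pc.
M₁ = m₁ − 5 log₁₀ d₁ + 5 = 8.71 − 7.2016 + 5 = 6.5084.
M₂ = 9.56 − 6.0374 + 5 = 8.5226.
L₁/L₂ = 10^(0.4(M₂ − M₁)) = 10^(0.4 × 2.0142) = 10^0.80568 = 6.3926.

L₁/L₂ = 6.39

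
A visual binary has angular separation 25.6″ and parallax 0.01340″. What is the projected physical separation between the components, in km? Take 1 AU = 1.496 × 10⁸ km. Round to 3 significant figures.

d = 1/p = 1/0.01340″ = 74.627 pc.
At distance d (pc), an angle of θ arcsec spans θ·d AU: s = 25.6 × 74.627 = 1910.5 AU.
= 1910.5 × 1.496 × 10⁸ km = 2.8581 × 10^11 km.

2.86 × 10^11 km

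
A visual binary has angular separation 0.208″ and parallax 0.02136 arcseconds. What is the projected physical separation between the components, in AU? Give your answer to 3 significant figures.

9.74 AU

d = 1/p = 1/0.02136″ = 46.816 pc.
At distance d (pc), an angle of θ arcsec spans θ·d AU: s = 0.208 × 46.816 = 9.7377 AU.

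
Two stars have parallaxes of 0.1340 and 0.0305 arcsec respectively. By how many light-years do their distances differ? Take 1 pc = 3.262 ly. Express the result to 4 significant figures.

d_A = 1/0.1340″ = 7.4627 pc; d_B = 1/0.03050″ = 32.787 pc.
|d_B − d_A| = |32.787 − 7.4627| = 25.324 pc = 25.324 × 3.262 ly = 82.607 ly.

82.61 ly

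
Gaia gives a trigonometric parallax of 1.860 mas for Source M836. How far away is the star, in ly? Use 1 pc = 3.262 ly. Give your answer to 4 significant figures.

1754 ly

p = 1.860 mas = 0.001860 arcsec.
d = 1/p = 1/0.001860 = 537.63 pc.
In light-years: 537.63 × 3.262 = 1753.7 ly.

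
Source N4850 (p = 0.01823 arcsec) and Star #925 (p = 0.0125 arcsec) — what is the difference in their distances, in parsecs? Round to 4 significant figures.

25.15 pc

d_A = 1/0.01823″ = 54.855 pc; d_B = 1/0.01250″ = 80 pc.
|d_B − d_A| = |80 − 54.855| = 25.145 pc.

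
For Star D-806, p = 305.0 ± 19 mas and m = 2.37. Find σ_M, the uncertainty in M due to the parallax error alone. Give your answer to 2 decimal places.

σ_M = 0.14 mag

M = m − 5 log₁₀ d + 5 = m + 5 log₁₀ p + 5, so ∂M/∂p = 5/(p ln 10).
σ_M = (5/ln 10) · (σ_p/p) = 2.1715 × 19/305.0 = 2.1715 × 0.062295 = 0.13527.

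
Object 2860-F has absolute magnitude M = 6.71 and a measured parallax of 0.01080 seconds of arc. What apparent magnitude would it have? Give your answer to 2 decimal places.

m = 11.54

d = 1/p = 1/0.01080″ = 92.593 pc.
m − M = 5 log₁₀ d − 5 = 5 log₁₀(92.593) − 5 = 9.8329 − 5 = 4.8329.
m = M + (m − M) = 6.71 + 4.8329 = 11.54.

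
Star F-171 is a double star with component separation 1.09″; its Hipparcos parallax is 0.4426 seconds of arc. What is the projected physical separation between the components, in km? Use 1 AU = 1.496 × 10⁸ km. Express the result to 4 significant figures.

d = 1/p = 1/0.4426″ = 2.2594 pc.
At distance d (pc), an angle of θ arcsec spans θ·d AU: s = 1.09 × 2.2594 = 2.4627 AU.
= 2.4627 × 1.496 × 10⁸ km = 3.6842 × 10^8 km.

3.684 × 10^8 km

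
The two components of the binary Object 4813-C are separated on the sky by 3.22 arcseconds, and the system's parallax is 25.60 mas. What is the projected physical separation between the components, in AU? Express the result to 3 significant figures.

126 AU

d = 1/p = 1/0.02560″ = 39.063 pc.
At distance d (pc), an angle of θ arcsec spans θ·d AU: s = 3.22 × 39.063 = 125.78 AU.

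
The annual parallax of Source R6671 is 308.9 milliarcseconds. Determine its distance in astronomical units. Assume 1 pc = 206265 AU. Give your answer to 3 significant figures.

668000 AU

p = 308.9 milliarcseconds = 0.3089 arcsec.
d = 1/p = 1/0.3089 = 3.2373 pc.
In AU: 3.2373 × 206265 = 6.6774 × 10^5 AU.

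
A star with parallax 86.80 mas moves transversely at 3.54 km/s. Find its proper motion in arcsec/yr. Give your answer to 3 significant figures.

0.0648 arcsec/yr

d = 1/p = 1/0.08680″ = 11.521 pc.
μ = v_t / (4.74 d) = 3.54 / (4.74 × 11.521) = 3.54 / 54.61 = 0.064823 ″/yr.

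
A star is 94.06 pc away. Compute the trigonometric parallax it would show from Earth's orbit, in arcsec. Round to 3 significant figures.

0.0106 arcsec

p = 1/d = 1/94.06 = 0.010632 arcsec.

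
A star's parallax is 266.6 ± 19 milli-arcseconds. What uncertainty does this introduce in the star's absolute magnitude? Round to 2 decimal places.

M = m − 5 log₁₀ d + 5 = m + 5 log₁₀ p + 5, so ∂M/∂p = 5/(p ln 10).
σ_M = (5/ln 10) · (σ_p/p) = 2.1715 × 19/266.6 = 2.1715 × 0.071268 = 0.15476.

σ_M = 0.15 mag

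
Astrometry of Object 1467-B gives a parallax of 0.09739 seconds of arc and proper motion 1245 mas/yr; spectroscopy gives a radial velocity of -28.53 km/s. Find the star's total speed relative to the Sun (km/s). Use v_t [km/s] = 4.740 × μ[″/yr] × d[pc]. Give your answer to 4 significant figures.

66.98 km/s

d = 1/p = 1/0.09739″ = 10.268 pc.
μ = 1245 mas/yr = 1.245 ″/yr.
v_t = 4.740 μ d = 4.740 × 1.245 × 10.268 = 60.595 km/s.
v = √(v_r² + v_t²) = √((-28.53)² + 60.595²) = √4485.71 = 66.975 km/s.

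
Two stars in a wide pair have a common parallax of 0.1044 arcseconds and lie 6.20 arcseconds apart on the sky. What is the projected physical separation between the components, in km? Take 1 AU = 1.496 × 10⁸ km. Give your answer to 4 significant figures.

8.884 × 10^9 km

d = 1/p = 1/0.1044″ = 9.5785 pc.
At distance d (pc), an angle of θ arcsec spans θ·d AU: s = 6.20 × 9.5785 = 59.387 AU.
= 59.387 × 1.496 × 10⁸ km = 8.8843 × 10^9 km.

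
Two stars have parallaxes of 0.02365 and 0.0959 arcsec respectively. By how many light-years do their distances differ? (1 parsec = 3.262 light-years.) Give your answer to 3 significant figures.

d_A = 1/0.02365″ = 42.283 pc; d_B = 1/0.09590″ = 10.428 pc.
|d_B − d_A| = |10.428 − 42.283| = 31.855 pc = 31.855 × 3.262 ly = 103.91 ly.

104 ly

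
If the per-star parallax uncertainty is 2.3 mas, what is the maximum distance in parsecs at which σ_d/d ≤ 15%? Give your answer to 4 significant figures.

σ_d/d = σ_p/p, so the condition is σ_p/p ≤ 0.15, i.e. p ≥ σ_p/0.15.
p_min = 2.3/0.15 = 15.333 mas = 0.015333 arcsec.
d_max = 1/p_min = 1/0.015333 = 65.219 pc.

65.22 pc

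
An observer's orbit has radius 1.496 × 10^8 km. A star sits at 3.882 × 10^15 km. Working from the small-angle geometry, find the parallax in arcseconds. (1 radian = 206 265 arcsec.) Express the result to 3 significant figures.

θ ≈ B/d = (1.496 × 10^8) / (3.882 × 10^15) = 3.8537 × 10^-8 rad.
In arcseconds: 3.8537 × 10^-8 × 206265 = 0.0079488″.

0.00795 arcsec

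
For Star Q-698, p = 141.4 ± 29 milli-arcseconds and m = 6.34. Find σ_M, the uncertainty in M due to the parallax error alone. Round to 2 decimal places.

σ_M = 0.45 mag

M = m − 5 log₁₀ d + 5 = m + 5 log₁₀ p + 5, so ∂M/∂p = 5/(p ln 10).
σ_M = (5/ln 10) · (σ_p/p) = 2.1715 × 29/141.4 = 2.1715 × 0.20509 = 0.44535.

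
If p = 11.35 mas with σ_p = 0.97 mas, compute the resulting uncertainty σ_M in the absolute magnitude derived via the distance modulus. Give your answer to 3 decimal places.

M = m − 5 log₁₀ d + 5 = m + 5 log₁₀ p + 5, so ∂M/∂p = 5/(p ln 10).
σ_M = (5/ln 10) · (σ_p/p) = 2.1715 × 0.97/11.35 = 2.1715 × 0.085463 = 0.18558.

σ_M = 0.186 mag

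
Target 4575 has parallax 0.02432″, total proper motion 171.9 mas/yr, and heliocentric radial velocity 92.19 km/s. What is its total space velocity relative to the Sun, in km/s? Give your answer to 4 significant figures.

98.09 km/s

d = 1/p = 1/0.02432″ = 41.118 pc.
μ = 171.9 mas/yr = 0.1719 ″/yr.
v_t = 4.740 μ d = 4.740 × 0.1719 × 41.118 = 33.503 km/s.
v = √(v_r² + v_t²) = √(92.19² + 33.503²) = √9621.45 = 98.089 km/s.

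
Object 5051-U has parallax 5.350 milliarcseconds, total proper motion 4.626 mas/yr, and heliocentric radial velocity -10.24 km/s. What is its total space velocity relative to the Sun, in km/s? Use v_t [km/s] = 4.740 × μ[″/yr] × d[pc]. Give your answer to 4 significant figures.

d = 1/p = 1/0.005350″ = 186.92 pc.
μ = 4.626 mas/yr = 0.004626 ″/yr.
v_t = 4.740 μ d = 4.740 × 0.004626 × 186.92 = 4.0986 km/s.
v = √(v_r² + v_t²) = √((-10.24)² + 4.0986²) = √121.656 = 11.03 km/s.

11.03 km/s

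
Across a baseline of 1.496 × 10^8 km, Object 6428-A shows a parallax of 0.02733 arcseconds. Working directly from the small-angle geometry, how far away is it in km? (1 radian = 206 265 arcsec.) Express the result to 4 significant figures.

θ = 0.02733″ = 0.02733/206265 = 1.3250 × 10^-7 rad.
d = B/θ = (1.496 × 10^8) / (1.3250 × 10^-7) = 1.1291 × 10^15 km.

1.129 × 10^15 km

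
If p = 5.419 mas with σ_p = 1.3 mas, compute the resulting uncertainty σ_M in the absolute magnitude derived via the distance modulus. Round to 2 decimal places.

M = m − 5 log₁₀ d + 5 = m + 5 log₁₀ p + 5, so ∂M/∂p = 5/(p ln 10).
σ_M = (5/ln 10) · (σ_p/p) = 2.1715 × 1.3/5.419 = 2.1715 × 0.2399 = 0.52094.

σ_M = 0.52 mag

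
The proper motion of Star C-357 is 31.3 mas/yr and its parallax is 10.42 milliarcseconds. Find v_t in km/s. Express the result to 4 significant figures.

14.24 km/s

d = 1/p = 1/0.01042″ = 95.969 pc.
μ = 31.3 mas/yr = 0.0313 ″/yr.
v_t = 4.74 × μ × d = 4.74 × 0.0313 × 95.969 = 14.238 km/s.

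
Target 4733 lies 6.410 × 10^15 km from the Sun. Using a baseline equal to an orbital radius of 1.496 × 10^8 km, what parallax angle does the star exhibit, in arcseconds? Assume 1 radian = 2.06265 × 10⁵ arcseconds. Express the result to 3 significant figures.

0.00481 arcsec

θ ≈ B/d = (1.496 × 10^8) / (6.410 × 10^15) = 2.3339 × 10^-8 rad.
In arcseconds: 2.3339 × 10^-8 × 206265 = 0.004814″.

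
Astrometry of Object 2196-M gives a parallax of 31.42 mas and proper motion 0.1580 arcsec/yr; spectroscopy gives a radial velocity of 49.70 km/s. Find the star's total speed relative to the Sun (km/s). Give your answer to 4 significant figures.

d = 1/p = 1/0.03142″ = 31.827 pc.
v_t = 4.740 μ d = 4.740 × 0.1580 × 31.827 = 23.836 km/s.
v = √(v_r² + v_t²) = √(49.70² + 23.836²) = √3038.24 = 55.12 km/s.

55.12 km/s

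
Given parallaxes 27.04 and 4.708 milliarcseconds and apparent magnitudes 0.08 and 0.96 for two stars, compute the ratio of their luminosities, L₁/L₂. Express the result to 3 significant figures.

d₁ = 1/p₁ = 1/0.02704″ = 36.982 pc; d₂ = 1/p₂ = 1/0.004708″ = 212.4 pc.
M₁ = m₁ − 5 log₁₀ d₁ + 5 = 0.08 − 7.8400 + 5 = -2.7600.
M₂ = 0.96 − 11.6358 + 5 = -5.6758.
L₁/L₂ = 10^(0.4(M₂ − M₁)) = 10^(0.4 × (-2.9158)) = 10^(-1.16632) = 0.068184.

L₁/L₂ = 0.0682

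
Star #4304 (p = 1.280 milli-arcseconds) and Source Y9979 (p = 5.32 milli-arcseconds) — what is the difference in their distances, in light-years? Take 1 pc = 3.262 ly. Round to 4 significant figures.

1935 ly

d_A = 1/0.001280″ = 781.25 pc; d_B = 1/0.005320″ = 187.97 pc.
|d_B − d_A| = |187.97 − 781.25| = 593.28 pc = 593.28 × 3.262 ly = 1935.3 ly.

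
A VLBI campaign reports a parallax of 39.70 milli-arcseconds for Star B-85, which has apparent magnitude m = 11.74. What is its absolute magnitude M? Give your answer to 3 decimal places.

d = 1/p = 1/0.03970″ = 25.189 pc.
m − M = 5 log₁₀(25.189) − 5 = 7.0061 − 5 = 2.0061.
M = m − (m − M) = 11.74 − 2.0061 = 9.734.

M = 9.734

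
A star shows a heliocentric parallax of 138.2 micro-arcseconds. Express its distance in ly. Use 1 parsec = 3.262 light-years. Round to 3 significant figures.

p = 138.2 micro-arcseconds = 0.0001382 arcsec.
d = 1/p = 1/0.0001382 = 7235.9 pc.
In light-years: 7235.9 × 3.262 = 23604 ly.

23600 ly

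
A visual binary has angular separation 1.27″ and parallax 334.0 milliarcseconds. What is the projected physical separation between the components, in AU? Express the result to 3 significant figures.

3.80 AU

d = 1/p = 1/0.3340″ = 2.994 pc.
At distance d (pc), an angle of θ arcsec spans θ·d AU: s = 1.27 × 2.994 = 3.8024 AU.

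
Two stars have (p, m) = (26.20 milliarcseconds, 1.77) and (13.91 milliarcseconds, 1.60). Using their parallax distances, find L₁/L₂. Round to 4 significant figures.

d₁ = 1/p₁ = 1/0.02620″ = 38.168 pc; d₂ = 1/p₂ = 1/0.01391″ = 71.891 pc.
M₁ = m₁ − 5 log₁₀ d₁ + 5 = 1.77 − 7.9085 + 5 = -1.1385.
M₂ = 1.60 − 9.2834 + 5 = -2.6834.
L₁/L₂ = 10^(0.4(M₂ − M₁)) = 10^(0.4 × (-1.5449)) = 10^(-0.61796) = 0.24101.

L₁/L₂ = 0.2410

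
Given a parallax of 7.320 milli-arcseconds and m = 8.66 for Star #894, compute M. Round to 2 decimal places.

M = 2.98

d = 1/p = 1/0.007320″ = 136.61 pc.
m − M = 5 log₁₀(136.61) − 5 = 10.6774 − 5 = 5.6774.
M = m − (m − M) = 8.66 − 5.6774 = 2.98.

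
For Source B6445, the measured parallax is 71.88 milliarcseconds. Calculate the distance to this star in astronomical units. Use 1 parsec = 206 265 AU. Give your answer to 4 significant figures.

p = 71.88 milliarcseconds = 0.07188 arcsec.
d = 1/p = 1/0.07188 = 13.912 pc.
In AU: 13.912 × 206265 = 2.8696 × 10^6 AU.

2.870 × 10^6 AU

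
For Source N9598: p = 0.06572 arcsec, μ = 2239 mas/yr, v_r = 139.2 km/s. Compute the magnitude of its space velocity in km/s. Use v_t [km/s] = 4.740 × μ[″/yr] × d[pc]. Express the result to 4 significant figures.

d = 1/p = 1/0.06572″ = 15.216 pc.
μ = 2239 mas/yr = 2.239 ″/yr.
v_t = 4.740 μ d = 4.740 × 2.239 × 15.216 = 161.49 km/s.
v = √(v_r² + v_t²) = √(139.2² + 161.49²) = √45455.7 = 213.2 km/s.

213.2 km/s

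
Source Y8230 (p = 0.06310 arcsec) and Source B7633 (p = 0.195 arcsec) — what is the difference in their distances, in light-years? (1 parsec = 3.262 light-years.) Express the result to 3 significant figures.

35.0 ly

d_A = 1/0.06310″ = 15.848 pc; d_B = 1/0.1950″ = 5.1282 pc.
|d_B − d_A| = |5.1282 − 15.848| = 10.72 pc = 10.72 × 3.262 ly = 34.969 ly.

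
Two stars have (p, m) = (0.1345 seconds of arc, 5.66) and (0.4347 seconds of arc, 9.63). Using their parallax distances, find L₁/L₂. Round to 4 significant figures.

L₁/L₂ = 404.5

d₁ = 1/p₁ = 1/0.1345″ = 7.4349 pc; d₂ = 1/p₂ = 1/0.4347″ = 2.3004 pc.
M₁ = m₁ − 5 log₁₀ d₁ + 5 = 5.66 − 4.3564 + 5 = 6.3036.
M₂ = 9.63 − 1.8090 + 5 = 12.8210.
L₁/L₂ = 10^(0.4(M₂ − M₁)) = 10^(0.4 × 6.5174) = 10^2.60696 = 404.54.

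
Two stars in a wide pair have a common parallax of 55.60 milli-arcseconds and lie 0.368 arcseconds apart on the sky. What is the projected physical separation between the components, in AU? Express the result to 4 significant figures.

6.619 AU

d = 1/p = 1/0.05560″ = 17.986 pc.
At distance d (pc), an angle of θ arcsec spans θ·d AU: s = 0.368 × 17.986 = 6.6188 AU.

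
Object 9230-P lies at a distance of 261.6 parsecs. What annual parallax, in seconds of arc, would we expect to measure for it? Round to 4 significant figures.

0.003823 arcsec

p = 1/d = 1/261.6 = 0.0038226 arcsec.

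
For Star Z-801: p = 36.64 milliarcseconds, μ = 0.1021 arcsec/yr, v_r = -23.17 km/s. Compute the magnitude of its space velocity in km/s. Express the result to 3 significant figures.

d = 1/p = 1/0.03664″ = 27.293 pc.
v_t = 4.740 μ d = 4.740 × 0.1021 × 27.293 = 13.209 km/s.
v = √(v_r² + v_t²) = √((-23.17)² + 13.209²) = √711.327 = 26.671 km/s.

26.7 km/s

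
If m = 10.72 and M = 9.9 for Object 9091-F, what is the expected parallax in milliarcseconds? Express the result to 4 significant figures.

m − M = 10.72 − 9.9 = 0.82.
d = 10^((m−M)/5 + 1) = 10^1.164 = 14.588 pc.
p = 1/d = 1/14.588 = 0.068549 arcsec = 68.549 mas.

68.55 mas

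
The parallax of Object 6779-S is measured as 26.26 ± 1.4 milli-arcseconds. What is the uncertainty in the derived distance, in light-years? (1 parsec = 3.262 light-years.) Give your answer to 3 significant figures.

d = 1/p, so σ_d = σ_p / p².
σ_d = 0.00140 / (0.02626)² = 0.00140 / 0.00068959 = 2.0302 pc = 2.0302 × 3.262 ly = 6.6225 ly.

6.62 ly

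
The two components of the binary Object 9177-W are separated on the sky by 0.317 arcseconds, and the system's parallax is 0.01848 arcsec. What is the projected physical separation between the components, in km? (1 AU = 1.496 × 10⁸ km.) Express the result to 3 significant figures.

2.57 × 10^9 km

d = 1/p = 1/0.01848″ = 54.113 pc.
At distance d (pc), an angle of θ arcsec spans θ·d AU: s = 0.317 × 54.113 = 17.154 AU.
= 17.154 × 1.496 × 10⁸ km = 2.5662 × 10^9 km.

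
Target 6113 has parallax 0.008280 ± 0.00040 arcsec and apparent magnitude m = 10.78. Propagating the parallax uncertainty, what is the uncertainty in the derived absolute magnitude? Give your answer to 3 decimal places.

σ_M = 0.105 mag

M = m − 5 log₁₀ d + 5 = m + 5 log₁₀ p + 5, so ∂M/∂p = 5/(p ln 10).
σ_M = (5/ln 10) · (σ_p/p) = 2.1715 × 0.00040/0.008280 = 2.1715 × 0.048309 = 0.1049.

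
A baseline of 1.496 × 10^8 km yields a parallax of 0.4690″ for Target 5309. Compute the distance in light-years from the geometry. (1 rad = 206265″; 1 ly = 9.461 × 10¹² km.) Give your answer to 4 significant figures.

θ = 0.4690″ = 0.4690/206265 = 2.2738 × 10^-6 rad.
d = B/θ = (1.496 × 10^8) / (2.2738 × 10^-6) = 6.5793 × 10^13 km = (6.5793 × 10^13) / (9.461 × 10^12) ly = 6.9541 ly.

6.954 ly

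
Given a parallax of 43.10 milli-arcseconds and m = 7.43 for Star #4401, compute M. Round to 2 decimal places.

d = 1/p = 1/0.04310″ = 23.202 pc.
m − M = 5 log₁₀(23.202) − 5 = 6.8276 − 5 = 1.8276.
M = m − (m − M) = 7.43 − 1.8276 = 5.60.

M = 5.60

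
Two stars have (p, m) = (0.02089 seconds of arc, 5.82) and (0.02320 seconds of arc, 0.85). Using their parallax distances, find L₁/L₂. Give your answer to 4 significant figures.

d₁ = 1/p₁ = 1/0.02089″ = 47.87 pc; d₂ = 1/p₂ = 1/0.02320″ = 43.103 pc.
M₁ = m₁ − 5 log₁₀ d₁ + 5 = 5.82 − 8.4003 + 5 = 2.4197.
M₂ = 0.85 − 8.1725 + 5 = -2.3225.
L₁/L₂ = 10^(0.4(M₂ − M₁)) = 10^(0.4 × (-4.7422)) = 10^(-1.89688) = 0.01268.

L₁/L₂ = 0.01268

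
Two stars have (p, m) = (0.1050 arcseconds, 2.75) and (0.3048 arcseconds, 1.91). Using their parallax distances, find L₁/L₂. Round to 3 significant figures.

d₁ = 1/p₁ = 1/0.1050″ = 9.5238 pc; d₂ = 1/p₂ = 1/0.3048″ = 3.2808 pc.
M₁ = m₁ − 5 log₁₀ d₁ + 5 = 2.75 − 4.8941 + 5 = 2.8559.
M₂ = 1.91 − 2.5799 + 5 = 4.3301.
L₁/L₂ = 10^(0.4(M₂ − M₁)) = 10^(0.4 × 1.4742) = 10^0.58968 = 3.8876.

L₁/L₂ = 3.89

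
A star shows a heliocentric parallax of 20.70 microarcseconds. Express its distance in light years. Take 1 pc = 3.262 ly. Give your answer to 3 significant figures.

158000 light years

p = 20.70 microarcseconds = 0.00002070 arcsec.
d = 1/p = 1/0.00002070 = 48309 pc.
In light-years: 48309 × 3.262 = 1.5758 × 10^5 ly.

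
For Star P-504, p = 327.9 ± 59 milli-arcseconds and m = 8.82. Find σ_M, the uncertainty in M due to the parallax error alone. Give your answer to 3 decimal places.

M = m − 5 log₁₀ d + 5 = m + 5 log₁₀ p + 5, so ∂M/∂p = 5/(p ln 10).
σ_M = (5/ln 10) · (σ_p/p) = 2.1715 × 59/327.9 = 2.1715 × 0.17993 = 0.39072.

σ_M = 0.391 mag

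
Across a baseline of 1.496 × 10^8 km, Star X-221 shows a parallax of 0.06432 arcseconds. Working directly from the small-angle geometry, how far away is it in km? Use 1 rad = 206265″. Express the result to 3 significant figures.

4.80 × 10^14 km

θ = 0.06432″ = 0.06432/206265 = 3.1183 × 10^-7 rad.
d = B/θ = (1.496 × 10^8) / (3.1183 × 10^-7) = 4.7975 × 10^14 km.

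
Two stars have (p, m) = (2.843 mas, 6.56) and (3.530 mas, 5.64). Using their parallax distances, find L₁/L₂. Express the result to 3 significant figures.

L₁/L₂ = 0.661

d₁ = 1/p₁ = 1/0.002843″ = 351.74 pc; d₂ = 1/p₂ = 1/0.003530″ = 283.29 pc.
M₁ = m₁ − 5 log₁₀ d₁ + 5 = 6.56 − 12.7311 + 5 = -1.1711.
M₂ = 5.64 − 12.2612 + 5 = -1.6212.
L₁/L₂ = 10^(0.4(M₂ − M₁)) = 10^(0.4 × (-0.4501)) = 10^(-0.18004) = 0.66063.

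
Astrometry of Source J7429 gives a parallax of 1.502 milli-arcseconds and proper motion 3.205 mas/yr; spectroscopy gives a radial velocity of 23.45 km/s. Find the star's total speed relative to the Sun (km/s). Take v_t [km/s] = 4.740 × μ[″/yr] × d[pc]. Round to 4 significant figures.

d = 1/p = 1/0.001502″ = 665.78 pc.
μ = 3.205 mas/yr = 0.003205 ″/yr.
v_t = 4.740 μ d = 4.740 × 0.003205 × 665.78 = 10.114 km/s.
v = √(v_r² + v_t²) = √(23.45² + 10.114²) = √652.195 = 25.538 km/s.

25.54 km/s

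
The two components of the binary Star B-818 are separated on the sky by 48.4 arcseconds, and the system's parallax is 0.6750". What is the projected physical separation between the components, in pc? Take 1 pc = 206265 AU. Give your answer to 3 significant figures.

0.000348 pc

d = 1/p = 1/0.6750″ = 1.4815 pc.
At distance d (pc), an angle of θ arcsec spans θ·d AU: s = 48.4 × 1.4815 = 71.705 AU.
= 71.705 / 206265 = 0.00034764 pc.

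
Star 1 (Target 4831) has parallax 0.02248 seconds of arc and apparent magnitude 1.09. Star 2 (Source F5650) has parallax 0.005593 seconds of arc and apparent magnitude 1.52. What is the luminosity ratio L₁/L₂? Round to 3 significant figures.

L₁/L₂ = 0.0920

d₁ = 1/p₁ = 1/0.02248″ = 44.484 pc; d₂ = 1/p₂ = 1/0.005593″ = 178.79 pc.
M₁ = m₁ − 5 log₁₀ d₁ + 5 = 1.09 − 8.2410 + 5 = -2.1510.
M₂ = 1.52 − 11.2617 + 5 = -4.7417.
L₁/L₂ = 10^(0.4(M₂ − M₁)) = 10^(0.4 × (-2.5907)) = 10^(-1.03628) = 0.091986.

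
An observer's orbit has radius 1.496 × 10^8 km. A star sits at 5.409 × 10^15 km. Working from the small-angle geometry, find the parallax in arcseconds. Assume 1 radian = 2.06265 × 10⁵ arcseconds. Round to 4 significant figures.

0.005705 arcsec

θ ≈ B/d = (1.496 × 10^8) / (5.409 × 10^15) = 2.7658 × 10^-8 rad.
In arcseconds: 2.7658 × 10^-8 × 206265 = 0.0057049″.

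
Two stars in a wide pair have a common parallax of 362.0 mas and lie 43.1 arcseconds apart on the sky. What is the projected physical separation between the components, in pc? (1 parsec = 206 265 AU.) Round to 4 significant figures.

d = 1/p = 1/0.3620″ = 2.7624 pc.
At distance d (pc), an angle of θ arcsec spans θ·d AU: s = 43.1 × 2.7624 = 119.06 AU.
= 119.06 / 206265 = 0.00057722 pc.

0.0005772 pc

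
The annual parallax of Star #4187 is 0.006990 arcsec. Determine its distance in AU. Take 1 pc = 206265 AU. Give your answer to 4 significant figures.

d = 1/p = 1/0.006990 = 143.06 pc.
In AU: 143.06 × 206265 = 2.9508 × 10^7 AU.

2.951 × 10^7 AU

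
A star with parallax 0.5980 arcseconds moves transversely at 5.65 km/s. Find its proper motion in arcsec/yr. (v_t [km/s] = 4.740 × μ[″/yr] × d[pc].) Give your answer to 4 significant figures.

d = 1/p = 1/0.5980″ = 1.6722 pc.
μ = v_t / (4.74 d) = 5.65 / (4.74 × 1.6722) = 5.65 / 7.9262 = 0.71283 ″/yr.

0.7128 arcsec/yr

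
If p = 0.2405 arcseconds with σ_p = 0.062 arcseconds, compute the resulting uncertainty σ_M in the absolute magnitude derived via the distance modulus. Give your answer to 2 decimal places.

σ_M = 0.56 mag

M = m − 5 log₁₀ d + 5 = m + 5 log₁₀ p + 5, so ∂M/∂p = 5/(p ln 10).
σ_M = (5/ln 10) · (σ_p/p) = 2.1715 × 0.062/0.2405 = 2.1715 × 0.2578 = 0.55981.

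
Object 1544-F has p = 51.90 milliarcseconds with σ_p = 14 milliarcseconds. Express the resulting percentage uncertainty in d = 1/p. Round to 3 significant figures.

For d = 1/p, |σ_d/d| = |σ_p/p|.
σ_p/p = 14 / 51.90 = 0.26975 = 26.975%.

27.0%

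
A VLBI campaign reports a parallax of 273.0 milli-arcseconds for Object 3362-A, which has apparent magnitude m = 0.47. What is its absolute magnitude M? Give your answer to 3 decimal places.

M = 2.651

d = 1/p = 1/0.2730″ = 3.663 pc.
m − M = 5 log₁₀(3.663) − 5 = 2.8192 − 5 = -2.1808.
M = m − (m − M) = 0.47 − (-2.1808) = 2.651.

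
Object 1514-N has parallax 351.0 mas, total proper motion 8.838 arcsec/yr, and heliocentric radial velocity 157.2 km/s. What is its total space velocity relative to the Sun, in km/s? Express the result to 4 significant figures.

d = 1/p = 1/0.3510″ = 2.849 pc.
v_t = 4.740 μ d = 4.740 × 8.838 × 2.849 = 119.35 km/s.
v = √(v_r² + v_t²) = √(157.2² + 119.35²) = √38956.3 = 197.37 km/s.

197.4 km/s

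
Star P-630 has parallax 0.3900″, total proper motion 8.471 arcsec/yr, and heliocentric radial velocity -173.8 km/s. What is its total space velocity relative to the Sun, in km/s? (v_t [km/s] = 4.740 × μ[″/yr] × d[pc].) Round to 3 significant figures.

d = 1/p = 1/0.3900″ = 2.5641 pc.
v_t = 4.740 μ d = 4.740 × 8.471 × 2.5641 = 102.96 km/s.
v = √(v_r² + v_t²) = √((-173.8)² + 102.96²) = √40807.2 = 202.01 km/s.

202 km/s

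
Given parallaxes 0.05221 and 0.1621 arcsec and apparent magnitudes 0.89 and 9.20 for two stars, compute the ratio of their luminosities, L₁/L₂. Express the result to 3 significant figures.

d₁ = 1/p₁ = 1/0.05221″ = 19.153 pc; d₂ = 1/p₂ = 1/0.1621″ = 6.169 pc.
M₁ = m₁ − 5 log₁₀ d₁ + 5 = 0.89 − 6.4112 + 5 = -0.5212.
M₂ = 9.20 − 3.9511 + 5 = 10.2489.
L₁/L₂ = 10^(0.4(M₂ − M₁)) = 10^(0.4 × 10.7701) = 10^4.30804 = 20325.

L₁/L₂ = 20300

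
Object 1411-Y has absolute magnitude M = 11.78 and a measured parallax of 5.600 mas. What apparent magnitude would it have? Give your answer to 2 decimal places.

m = 18.04

d = 1/p = 1/0.005600″ = 178.57 pc.
m − M = 5 log₁₀ d − 5 = 5 log₁₀(178.57) − 5 = 11.2590 − 5 = 6.2590.
m = M + (m − M) = 11.78 + 6.2590 = 18.04.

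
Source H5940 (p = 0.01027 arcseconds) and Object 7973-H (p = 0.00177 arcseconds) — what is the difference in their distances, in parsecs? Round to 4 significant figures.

d_A = 1/0.01027″ = 97.371 pc; d_B = 1/0.001770″ = 564.97 pc.
|d_B − d_A| = |564.97 − 97.371| = 467.6 pc.

467.6 pc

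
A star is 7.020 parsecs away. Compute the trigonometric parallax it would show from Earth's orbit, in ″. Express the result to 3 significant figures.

0.142 ″

p = 1/d = 1/7.02 = 0.14245 arcsec.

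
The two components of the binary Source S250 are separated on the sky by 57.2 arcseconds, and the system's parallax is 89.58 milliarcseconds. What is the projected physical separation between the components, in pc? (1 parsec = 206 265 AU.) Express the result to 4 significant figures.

0.003096 pc

d = 1/p = 1/0.08958″ = 11.163 pc.
At distance d (pc), an angle of θ arcsec spans θ·d AU: s = 57.2 × 11.163 = 638.52 AU.
= 638.52 / 206265 = 0.0030956 pc.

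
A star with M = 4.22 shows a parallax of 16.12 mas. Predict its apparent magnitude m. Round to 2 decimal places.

m = 8.18

d = 1/p = 1/0.01612″ = 62.035 pc.
m − M = 5 log₁₀ d − 5 = 5 log₁₀(62.035) − 5 = 8.9632 − 5 = 3.9632.
m = M + (m − M) = 4.22 + 3.9632 = 8.18.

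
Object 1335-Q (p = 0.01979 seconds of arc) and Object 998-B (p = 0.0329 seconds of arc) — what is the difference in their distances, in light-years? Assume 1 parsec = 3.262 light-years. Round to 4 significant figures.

65.68 ly

d_A = 1/0.01979″ = 50.531 pc; d_B = 1/0.03290″ = 30.395 pc.
|d_B − d_A| = |30.395 − 50.531| = 20.136 pc = 20.136 × 3.262 ly = 65.684 ly.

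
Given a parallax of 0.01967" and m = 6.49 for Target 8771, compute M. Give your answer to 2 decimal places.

d = 1/p = 1/0.01967″ = 50.839 pc.
m − M = 5 log₁₀(50.839) − 5 = 8.5310 − 5 = 3.5310.
M = m − (m − M) = 6.49 − 3.5310 = 2.96.

M = 2.96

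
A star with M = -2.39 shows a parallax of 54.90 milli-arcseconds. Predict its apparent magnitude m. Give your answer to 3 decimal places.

d = 1/p = 1/0.05490″ = 18.215 pc.
m − M = 5 log₁₀ d − 5 = 5 log₁₀(18.215) − 5 = 6.3021 − 5 = 1.3021.
m = M + (m − M) = -2.39 + 1.3021 = -1.088.

m = -1.088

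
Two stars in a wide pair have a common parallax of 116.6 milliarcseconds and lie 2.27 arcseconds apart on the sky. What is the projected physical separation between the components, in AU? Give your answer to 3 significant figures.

d = 1/p = 1/0.1166″ = 8.5763 pc.
At distance d (pc), an angle of θ arcsec spans θ·d AU: s = 2.27 × 8.5763 = 19.468 AU.

19.5 AU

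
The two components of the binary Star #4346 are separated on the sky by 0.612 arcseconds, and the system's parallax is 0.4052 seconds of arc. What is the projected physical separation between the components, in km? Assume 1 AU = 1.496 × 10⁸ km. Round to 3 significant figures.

2.26 × 10^8 km

d = 1/p = 1/0.4052″ = 2.4679 pc.
At distance d (pc), an angle of θ arcsec spans θ·d AU: s = 0.612 × 2.4679 = 1.5104 AU.
= 1.5104 × 1.496 × 10⁸ km = 2.2596 × 10^8 km.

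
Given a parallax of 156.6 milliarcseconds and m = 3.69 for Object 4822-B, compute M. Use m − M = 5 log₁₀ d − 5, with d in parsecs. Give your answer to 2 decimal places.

d = 1/p = 1/0.1566″ = 6.3857 pc.
m − M = 5 log₁₀(6.3857) − 5 = 4.0260 − 5 = -0.9740.
M = m − (m − M) = 3.69 − (-0.9740) = 4.66.

M = 4.66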